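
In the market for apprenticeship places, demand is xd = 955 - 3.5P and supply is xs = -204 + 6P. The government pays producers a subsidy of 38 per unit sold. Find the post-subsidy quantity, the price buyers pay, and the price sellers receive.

Pre-subsidy: 955 - 3.5P = -204 + 6P gives P* = 122, x* = 528.
With the subsidy, sellers receive Ps = Pb + 38 for each unit, where Pb is the price buyers pay.
Supply in terms of Pb becomes xs = -204 + 6(Pb + 38) = 24 + 6Pb. Setting this equal to demand: 955 - 3.5Pb = 24 + 6Pb, so Pb = 98.
Sellers receive Ps = 98 + 38 = 136; x' = 955 − 3.5·98 = 612.

x' = 612; buyers pay 98; sellers receive 136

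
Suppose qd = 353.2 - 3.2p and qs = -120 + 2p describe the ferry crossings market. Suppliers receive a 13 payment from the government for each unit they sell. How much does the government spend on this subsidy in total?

Pre-subsidy: 353.2 - 3.2p = -120 + 2p gives p* = 91, q* = 62.
With the subsidy, sellers receive ps = pb + 13 for each unit, where pb is the price buyers pay.
Supply in terms of pb becomes qs = -120 + 2(pb + 13) = -94 + 2pb. Setting this equal to demand: 353.2 - 3.2pb = -94 + 2pb, so pb = 86.
Sellers receive ps = 86 + 13 = 99; q' = 353.2 − 3.2·86 = 78.
Government outlay = subsidy × quantity = 13 × 78 = 1014.

Government cost = 1014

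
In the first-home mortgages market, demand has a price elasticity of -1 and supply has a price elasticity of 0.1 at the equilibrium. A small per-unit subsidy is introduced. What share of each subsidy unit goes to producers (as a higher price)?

Producer share = 10/11

For a small subsidy around the equilibrium, the benefit split depends on the relative slopes, which at a point are proportional to the elasticities.
Buyer share = εs/(εs + |εd|) = 0.1/(0.1 + 1) = 1/11; seller share = |εd|/(εs + |εd|) = 10/11.
So producers capture 10/11 of the subsidy.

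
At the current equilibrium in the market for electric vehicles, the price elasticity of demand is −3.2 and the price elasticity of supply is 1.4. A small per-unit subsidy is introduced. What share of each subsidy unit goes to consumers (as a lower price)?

For a small subsidy around the equilibrium, the benefit split depends on the relative slopes, which at a point are proportional to the elasticities.
Buyer share = εs/(εs + |εd|) = 1.4/(1.4 + 3.2) = 7/23; seller share = |εd|/(εs + |εd|) = 16/23.

Consumer share = 7/23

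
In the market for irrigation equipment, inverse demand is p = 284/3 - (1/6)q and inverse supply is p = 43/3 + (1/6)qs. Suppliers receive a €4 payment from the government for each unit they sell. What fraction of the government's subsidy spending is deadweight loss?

DWL / government spending = 6/253

Pre-subsidy: 284/3 - (1/6)q = 43/3 + (1/6)q gives q* = 241 and p* = 54.5.
With the subsidy, sellers receive ps = pb + 4 for each unit, where pb is the price buyers pay.
On the curves, pb = 284/3 - (1/6)q and ps = 43/3 + (1/6)q; the wedge ps − pb = 4 gives 43/3 + (1/6)q − (284/3 - (1/6)q) = 4, so q' = 253.
Then pb = 284/3 − (1/6)·253 = 52.5 and ps = 43/3 + (1/6)·253 = 56.5.
ΔCS = ½(241 + 253)(54.5 − 52.5) = 494; ΔPS = ½(241 + 253)(56.5 − 54.5) = 494.
Government spending = 4 × 253 = 1012.
DWL = ½ × 4 × (253 − 241) = 24; fraction = 24 / 1012 = 6/253.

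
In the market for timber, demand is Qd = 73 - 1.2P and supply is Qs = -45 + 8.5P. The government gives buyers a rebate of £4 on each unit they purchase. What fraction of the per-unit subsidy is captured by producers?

Producer share = 12/97

Pre-subsidy: 73 - 1.2P = -45 + 8.5P gives P* = 1180/97, Q* = 5665/97.
With the rebate, buyers effectively pay Pb = Ps − 4, where Ps is the price sellers receive.
Demand in terms of Ps becomes Qd = 73 − 1.2(Ps − 4) = 77.8 - 1.2Ps. Setting this equal to supply: 77.8 - 1.2Ps = -45 + 8.5Ps, so Ps = 1228/97.
Buyers pay Pb = 1228/97 − 4 = 840/97; Q' = -45 + 8.5·(1228/97) = 6073/97.
Buyers' price falls by P* − Pb = 1180/97 − 840/97 = 340/97; sellers' price rises by Ps − P* = 1228/97 − 1180/97 = 48/97.
So producers capture (48/97)/4 = 12/97 of each unit of subsidy.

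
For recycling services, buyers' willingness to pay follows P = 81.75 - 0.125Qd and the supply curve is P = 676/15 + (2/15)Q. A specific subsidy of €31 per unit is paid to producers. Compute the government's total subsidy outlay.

Pre-subsidy: 81.75 - 0.125Q = 676/15 + (2/15)Q gives Q* = 142 and P* = 64.
With the subsidy, sellers receive Ps = Pb + 31 for each unit, where Pb is the price buyers pay.
On the curves, Pb = 81.75 - 0.125Q and Ps = 676/15 + (2/15)Q; the wedge Ps − Pb = 31 gives 676/15 + (2/15)Q − (81.75 - 0.125Q) = 31, so Q' = 262.
Then Pb = 81.75 − 0.125·262 = 49 and Ps = 676/15 + (2/15)·262 = 80.
Government outlay = subsidy × quantity = 31 × 262 = 8122.

Government cost = €8122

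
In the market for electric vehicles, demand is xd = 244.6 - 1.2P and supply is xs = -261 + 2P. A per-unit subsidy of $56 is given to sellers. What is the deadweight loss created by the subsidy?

Pre-subsidy: 244.6 - 1.2P = -261 + 2P gives P* = 158, x* = 55.
With the subsidy, sellers receive Ps = Pb + 56 for each unit, where Pb is the price buyers pay.
Supply in terms of Pb becomes xs = -261 + 2(Pb + 56) = -149 + 2Pb. Setting this equal to demand: 244.6 - 1.2Pb = -149 + 2Pb, so Pb = 123.
Sellers receive Ps = 123 + 56 = 179; x' = 244.6 − 1.2·123 = 97.
The subsidy expands output by 97 − 55 = 42 past the efficient level; on those units the gap between marginal cost and willingness to pay runs from 0 up to 56.
DWL = ½ × 56 × 42 = 1176.

Deadweight loss = $1176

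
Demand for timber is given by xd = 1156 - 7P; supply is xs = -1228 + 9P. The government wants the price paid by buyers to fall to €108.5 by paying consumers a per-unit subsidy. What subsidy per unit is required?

At a buyer price of 108.5, quantity demanded is 1156 − 7·108.5 = 396.5.
Sellers supply 396.5 only when they receive Ps with -1228 + 9·Ps = 396.5, i.e. Ps = 180.5.
s = Ps − Pb = 180.5 − 108.5 = 72.

Required subsidy s = €72 per unit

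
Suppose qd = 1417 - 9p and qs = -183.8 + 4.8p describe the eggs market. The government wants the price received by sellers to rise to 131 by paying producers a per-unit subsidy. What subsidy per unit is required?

Required subsidy s = 23 per unit

At a seller price of 131, quantity supplied is -183.8 + 4.8·131 = 445.
Buyers absorb 445 only when they pay pb with 1417 − 9·pb = 445, i.e. pb = 108.
s = ps − pb = 131 − 108 = 23.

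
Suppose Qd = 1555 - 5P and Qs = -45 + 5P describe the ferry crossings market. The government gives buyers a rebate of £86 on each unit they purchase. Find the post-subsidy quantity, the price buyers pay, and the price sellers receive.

Q' = 970; buyers pay £117; sellers receive £203

Pre-subsidy: 1555 - 5P = -45 + 5P gives P* = 160, Q* = 755.
With the rebate, buyers effectively pay Pb = Ps − 86, where Ps is the price sellers receive.
Demand in terms of Ps becomes Qd = 1555 − 5(Ps − 86) = 1985 - 5Ps. Setting this equal to supply: 1985 - 5Ps = -45 + 5Ps, so Ps = 203.
Buyers pay Pb = 203 − 86 = 117; Q' = -45 + 5·203 = 970.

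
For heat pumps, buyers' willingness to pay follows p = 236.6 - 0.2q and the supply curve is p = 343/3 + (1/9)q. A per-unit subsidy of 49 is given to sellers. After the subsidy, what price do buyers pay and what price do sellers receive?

Pre-subsidy: 236.6 - 0.2q = 343/3 + (1/9)q gives q* = 393 and p* = 158.
With the subsidy, sellers receive ps = pb + 49 for each unit, where pb is the price buyers pay.
On the curves, pb = 236.6 - 0.2q and ps = 343/3 + (1/9)q; the wedge ps − pb = 49 gives 343/3 + (1/9)q − (236.6 - 0.2q) = 49, so q' = 550.5.
Then pb = 236.6 − 0.2·550.5 = 126.5 and ps = 343/3 + (1/9)·550.5 = 175.5.

Buyers pay 126.5; sellers receive 175.5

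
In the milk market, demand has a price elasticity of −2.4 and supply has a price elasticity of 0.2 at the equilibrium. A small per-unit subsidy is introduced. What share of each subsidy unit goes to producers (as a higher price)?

For a small subsidy around the equilibrium, the benefit split depends on the relative slopes, which at a point are proportional to the elasticities.
Buyer share = εs/(εs + |εd|) = 0.2/(0.2 + 2.4) = 1/13; seller share = |εd|/(εs + |εd|) = 12/13.
So producers capture 12/13 of the subsidy.

Producer share = 12/13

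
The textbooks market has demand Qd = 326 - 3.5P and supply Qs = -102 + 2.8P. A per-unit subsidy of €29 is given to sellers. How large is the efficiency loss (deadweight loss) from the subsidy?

Pre-subsidy: 326 - 3.5P = -102 + 2.8P gives P* = 4280/63, Q* = 794/9.
With the subsidy, sellers receive Ps = Pb + 29 for each unit, where Pb is the price buyers pay.
Supply in terms of Pb becomes Qs = -102 + 2.8(Pb + 29) = -20.8 + 2.8Pb. Setting this equal to demand: 326 - 3.5Pb = -20.8 + 2.8Pb, so Pb = 1156/21.
Sellers receive Ps = 1156/21 + 29 = 1765/21; Q' = 326 − 3.5·(1156/21) = 400/3.
The subsidy expands output by 400/3 − 794/9 = 406/9 past the efficient level; on those units the gap between marginal cost and willingness to pay runs from 0 up to 29.
DWL = ½ × 29 × 406/9 = 5887/9.

Deadweight loss = 5887/9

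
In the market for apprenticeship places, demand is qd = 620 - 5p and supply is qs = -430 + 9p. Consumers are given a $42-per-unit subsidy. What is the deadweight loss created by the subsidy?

Deadweight loss = $2835

Pre-subsidy: 620 - 5p = -430 + 9p gives p* = 75, q* = 245.
With the rebate, buyers effectively pay pb = ps − 42, where ps is the price sellers receive.
Demand in terms of ps becomes qd = 620 − 5(ps − 42) = 830 - 5ps. Setting this equal to supply: 830 - 5ps = -430 + 9ps, so ps = 90.
Buyers pay pb = 90 − 42 = 48; q' = -430 + 9·90 = 380.
The subsidy expands output by 380 − 245 = 135 past the efficient level; on those units the gap between marginal cost and willingness to pay runs from 0 up to 42.
DWL = ½ × 42 × 135 = 2835.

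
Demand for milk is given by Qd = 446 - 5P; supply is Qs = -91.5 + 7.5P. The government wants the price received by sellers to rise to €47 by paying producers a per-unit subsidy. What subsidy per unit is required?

Required subsidy s = €10 per unit

At a seller price of 47, quantity supplied is -91.5 + 7.5·47 = 261.
Buyers absorb 261 only when they pay Pb with 446 − 5·Pb = 261, i.e. Pb = 37.
s = Ps − Pb = 47 − 37 = 10.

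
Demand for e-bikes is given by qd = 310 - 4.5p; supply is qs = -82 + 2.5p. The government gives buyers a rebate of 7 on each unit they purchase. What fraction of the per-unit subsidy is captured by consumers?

Consumer share = 5/14

Pre-subsidy: 310 - 4.5p = -82 + 2.5p gives p* = 56, q* = 58.
With the rebate, buyers effectively pay pb = ps − 7, where ps is the price sellers receive.
Demand in terms of ps becomes qd = 310 − 4.5(ps − 7) = 341.5 - 4.5ps. Setting this equal to supply: 341.5 - 4.5ps = -82 + 2.5ps, so ps = 60.5.
Buyers pay pb = 60.5 − 7 = 53.5; q' = -82 + 2.5·60.5 = 69.25.
Buyers' price falls by p* − pb = 56 − 53.5 = 2.5; sellers' price rises by ps − p* = 60.5 − 56 = 4.5.
So consumers capture 2.5/7 = 5/14 of each unit of subsidy.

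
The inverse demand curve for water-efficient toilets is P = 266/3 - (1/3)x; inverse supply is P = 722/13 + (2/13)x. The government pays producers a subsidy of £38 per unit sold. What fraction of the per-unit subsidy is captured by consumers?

Pre-subsidy: 266/3 - (1/3)x = 722/13 + (2/13)x gives x* = 68 and P* = 66.
With the subsidy, sellers receive Ps = Pb + 38 for each unit, where Pb is the price buyers pay.
On the curves, Pb = 266/3 - (1/3)x and Ps = 722/13 + (2/13)x; the wedge Ps − Pb = 38 gives 722/13 + (2/13)x − (266/3 - (1/3)x) = 38, so x' = 146.
Then Pb = 266/3 − (1/3)·146 = 40 and Ps = 722/13 + (2/13)·146 = 78.
Buyers' price falls by P* − Pb = 66 − 40 = 26; sellers' price rises by Ps − P* = 78 − 66 = 12.
So consumers capture 26/38 = 13/19 of each unit of subsidy.

Consumer share = 13/19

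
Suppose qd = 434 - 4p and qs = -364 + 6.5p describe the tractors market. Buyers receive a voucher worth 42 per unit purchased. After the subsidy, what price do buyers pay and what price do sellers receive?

Pre-subsidy: 434 - 4p = -364 + 6.5p gives p* = 76, q* = 130.
With the rebate, buyers effectively pay pb = ps − 42, where ps is the price sellers receive.
Demand in terms of ps becomes qd = 434 − 4(ps − 42) = 602 - 4ps. Setting this equal to supply: 602 - 4ps = -364 + 6.5ps, so ps = 92.
Buyers pay pb = 92 − 42 = 50; q' = -364 + 6.5·92 = 234.

Buyers pay 50; sellers receive 92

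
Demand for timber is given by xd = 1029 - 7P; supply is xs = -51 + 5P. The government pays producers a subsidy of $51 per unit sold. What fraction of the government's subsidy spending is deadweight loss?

DWL / government spending = 85/626

Pre-subsidy: 1029 - 7P = -51 + 5P gives P* = 90, x* = 399.
With the subsidy, sellers receive Ps = Pb + 51 for each unit, where Pb is the price buyers pay.
Supply in terms of Pb becomes xs = -51 + 5(Pb + 51) = 204 + 5Pb. Setting this equal to demand: 1029 - 7Pb = 204 + 5Pb, so Pb = 68.75.
Sellers receive Ps = 68.75 + 51 = 119.75; x' = 1029 − 7·68.75 = 547.75.
ΔCS = ½(399 + 547.75)(90 − 68.75) = 10059.21875; ΔPS = ½(399 + 547.75)(119.75 − 90) = 14082.90625.
Government spending = 51 × 547.75 = 27935.25.
DWL = ½ × 51 × (547.75 − 399) = 3793.125; fraction = 3793.125 / 27935.25 = 85/626.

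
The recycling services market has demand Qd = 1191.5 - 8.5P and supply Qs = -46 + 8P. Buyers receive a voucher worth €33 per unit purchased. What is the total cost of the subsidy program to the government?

Government cost = €22770

Pre-subsidy: 1191.5 - 8.5P = -46 + 8P gives P* = 75, Q* = 554.
With the rebate, buyers effectively pay Pb = Ps − 33, where Ps is the price sellers receive.
Demand in terms of Ps becomes Qd = 1191.5 − 8.5(Ps − 33) = 1472 - 8.5Ps. Setting this equal to supply: 1472 - 8.5Ps = -46 + 8Ps, so Ps = 92.
Buyers pay Pb = 92 − 33 = 59; Q' = -46 + 8·92 = 690.
Government outlay = subsidy × quantity = 33 × 690 = 22770.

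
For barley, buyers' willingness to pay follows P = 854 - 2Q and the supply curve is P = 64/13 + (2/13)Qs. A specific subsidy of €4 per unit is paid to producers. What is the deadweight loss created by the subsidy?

Deadweight loss = 26/7

Pre-subsidy: 854 - 2Q = 64/13 + (2/13)Q gives Q* = 5519/14 and P* = 459/7.
With the subsidy, sellers receive Ps = Pb + 4 for each unit, where Pb is the price buyers pay.
On the curves, Pb = 854 - 2Q and Ps = 64/13 + (2/13)Q; the wedge Ps − Pb = 4 gives 64/13 + (2/13)Q − (854 - 2Q) = 4, so Q' = 5545/14.
Then Pb = 854 − 2·(5545/14) = 433/7 and Ps = 64/13 + (2/13)·(5545/14) = 461/7.
The subsidy expands output by 5545/14 − 5519/14 = 13/7 past the efficient level; on those units the gap between marginal cost and willingness to pay runs from 0 up to 4.
DWL = ½ × 4 × 13/7 = 26/7.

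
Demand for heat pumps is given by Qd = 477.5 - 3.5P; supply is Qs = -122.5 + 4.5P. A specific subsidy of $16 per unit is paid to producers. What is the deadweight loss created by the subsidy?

Pre-subsidy: 477.5 - 3.5P = -122.5 + 4.5P gives P* = 75, Q* = 215.
With the subsidy, sellers receive Ps = Pb + 16 for each unit, where Pb is the price buyers pay.
Supply in terms of Pb becomes Qs = -122.5 + 4.5(Pb + 16) = -50.5 + 4.5Pb. Setting this equal to demand: 477.5 - 3.5Pb = -50.5 + 4.5Pb, so Pb = 66.
Sellers receive Ps = 66 + 16 = 82; Q' = 477.5 − 3.5·66 = 246.5.
The subsidy expands output by 246.5 − 215 = 31.5 past the efficient level; on those units the gap between marginal cost and willingness to pay runs from 0 up to 16.
DWL = ½ × 16 × 31.5 = 252.

Deadweight loss = $252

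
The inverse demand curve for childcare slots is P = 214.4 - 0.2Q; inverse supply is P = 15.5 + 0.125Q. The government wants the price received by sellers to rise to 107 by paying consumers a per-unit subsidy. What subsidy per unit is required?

At a seller price of 107, quantity supplied is -124 + 8·107 = 732.
Buyers absorb 732 only when they pay Pb = 214.4 − 0.2·732 = 68.
s = Ps − Pb = 107 − 68 = 39.

Required subsidy s = 39 per unit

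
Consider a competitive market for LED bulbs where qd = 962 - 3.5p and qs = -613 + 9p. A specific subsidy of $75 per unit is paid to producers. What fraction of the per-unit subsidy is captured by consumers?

Pre-subsidy: 962 - 3.5p = -613 + 9p gives p* = 126, q* = 521.
With the subsidy, sellers receive ps = pb + 75 for each unit, where pb is the price buyers pay.
Supply in terms of pb becomes qs = -613 + 9(pb + 75) = 62 + 9pb. Setting this equal to demand: 962 - 3.5pb = 62 + 9pb, so pb = 72.
Sellers receive ps = 72 + 75 = 147; q' = 962 − 3.5·72 = 710.
Buyers' price falls by p* − pb = 126 − 72 = 54; sellers' price rises by ps − p* = 147 − 126 = 21.
So consumers capture 54/75 = 0.72 of each unit of subsidy.

Consumer share = 0.72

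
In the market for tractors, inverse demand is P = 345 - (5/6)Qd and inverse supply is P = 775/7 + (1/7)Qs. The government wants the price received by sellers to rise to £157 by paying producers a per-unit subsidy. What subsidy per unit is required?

Required subsidy s = £82 per unit

At a seller price of 157, quantity supplied is -775 + 7·157 = 324.
Buyers absorb 324 only when they pay Pb = 345 − (5/6)·324 = 75.
s = Ps − Pb = 157 − 75 = 82.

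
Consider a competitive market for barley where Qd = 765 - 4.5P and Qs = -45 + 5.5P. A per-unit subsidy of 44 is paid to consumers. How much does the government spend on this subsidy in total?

Government cost = 22413.6

Pre-subsidy: 765 - 4.5P = -45 + 5.5P gives P* = 81, Q* = 400.5.
With the rebate, buyers effectively pay Pb = Ps − 44, where Ps is the price sellers receive.
Demand in terms of Ps becomes Qd = 765 − 4.5(Ps − 44) = 963 - 4.5Ps. Setting this equal to supply: 963 - 4.5Ps = -45 + 5.5Ps, so Ps = 100.8.
Buyers pay Pb = 100.8 − 44 = 56.8; Q' = -45 + 5.5·100.8 = 509.4.
Government outlay = subsidy × quantity = 44 × 509.4 = 22413.6.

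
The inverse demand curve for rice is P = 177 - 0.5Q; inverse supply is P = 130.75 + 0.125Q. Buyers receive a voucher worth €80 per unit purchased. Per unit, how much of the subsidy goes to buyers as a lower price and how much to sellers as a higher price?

Buyers gain €64 per unit; sellers gain €16 per unit

Pre-subsidy: 177 - 0.5Q = 130.75 + 0.125Q gives Q* = 74 and P* = 140.
With the rebate, buyers effectively pay Pb = Ps − 80, where Ps is the price sellers receive.
On the curves, Pb = 177 - 0.5Q and Ps = 130.75 + 0.125Q; the wedge Ps − Pb = 80 gives 130.75 + 0.125Q − (177 - 0.5Q) = 80, so Q' = 202.
Then Pb = 177 − 0.5·202 = 76 and Ps = 130.75 + 0.125·202 = 156.
Buyers' price falls by P* − Pb = 140 − 76 = 64; sellers' price rises by Ps − P* = 156 − 140 = 16.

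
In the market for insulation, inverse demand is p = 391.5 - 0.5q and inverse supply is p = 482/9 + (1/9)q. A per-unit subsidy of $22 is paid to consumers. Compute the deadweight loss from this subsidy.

Pre-subsidy: 391.5 - 0.5q = 482/9 + (1/9)q gives q* = 553 and p* = 115.
With the rebate, buyers effectively pay pb = ps − 22, where ps is the price sellers receive.
On the curves, pb = 391.5 - 0.5q and ps = 482/9 + (1/9)q; the wedge ps − pb = 22 gives 482/9 + (1/9)q − (391.5 - 0.5q) = 22, so q' = 589.
Then pb = 391.5 − 0.5·589 = 97 and ps = 482/9 + (1/9)·589 = 119.
The subsidy expands output by 589 − 553 = 36 past the efficient level; on those units the gap between marginal cost and willingness to pay runs from 0 up to 22.
DWL = ½ × 22 × 36 = 396.

Deadweight loss = $396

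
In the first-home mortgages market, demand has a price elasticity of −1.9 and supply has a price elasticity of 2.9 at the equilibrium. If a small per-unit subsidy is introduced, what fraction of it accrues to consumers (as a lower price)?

For a small subsidy around the equilibrium, the benefit split depends on the relative slopes, which at a point are proportional to the elasticities.
Buyer share = εs/(εs + |εd|) = 2.9/(2.9 + 1.9) = 29/48; seller share = |εd|/(εs + |εd|) = 19/48.

Consumer share = 29/48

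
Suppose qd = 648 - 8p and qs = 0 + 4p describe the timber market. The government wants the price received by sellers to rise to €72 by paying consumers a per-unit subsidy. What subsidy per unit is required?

At a seller price of 72, quantity supplied is 0 + 4·72 = 288.
Buyers absorb 288 only when they pay pb with 648 − 8·pb = 288, i.e. pb = 45.
s = ps − pb = 72 − 45 = 27.

Required subsidy s = €27 per unit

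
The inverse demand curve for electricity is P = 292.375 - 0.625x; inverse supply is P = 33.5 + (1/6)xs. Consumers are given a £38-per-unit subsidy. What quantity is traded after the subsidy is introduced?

x' = 375

Pre-subsidy: 292.375 - 0.625x = 33.5 + (1/6)x gives x* = 327 and P* = 88.
With the rebate, buyers effectively pay Pb = Ps − 38, where Ps is the price sellers receive.
On the curves, Pb = 292.375 - 0.625x and Ps = 33.5 + (1/6)x; the wedge Ps − Pb = 38 gives 33.5 + (1/6)x − (292.375 - 0.625x) = 38, so x' = 375.
Then Pb = 292.375 − 0.625·375 = 58 and Ps = 33.5 + (1/6)·375 = 96.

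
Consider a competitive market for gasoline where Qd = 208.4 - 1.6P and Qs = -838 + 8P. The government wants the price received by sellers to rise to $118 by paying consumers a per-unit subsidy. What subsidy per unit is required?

At a seller price of 118, quantity supplied is -838 + 8·118 = 106.
Buyers absorb 106 only when they pay Pb with 208.4 − 1.6·Pb = 106, i.e. Pb = 64.
s = Ps − Pb = 118 − 64 = 54.

Required subsidy s = $54 per unit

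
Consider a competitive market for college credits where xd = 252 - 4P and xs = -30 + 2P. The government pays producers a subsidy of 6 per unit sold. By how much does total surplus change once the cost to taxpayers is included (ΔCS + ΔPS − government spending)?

Pre-subsidy: 252 - 4P = -30 + 2P gives P* = 47, x* = 64.
With the subsidy, sellers receive Ps = Pb + 6 for each unit, where Pb is the price buyers pay.
Supply in terms of Pb becomes xs = -30 + 2(Pb + 6) = -18 + 2Pb. Setting this equal to demand: 252 - 4Pb = -18 + 2Pb, so Pb = 45.
Sellers receive Ps = 45 + 6 = 51; x' = 252 − 4·45 = 72.
ΔCS = ½(64 + 72)(47 − 45) = 136; ΔPS = ½(64 + 72)(51 − 47) = 272.
Government spending = 6 × 72 = 432.
Net change = 136 + 272 − 432 = -24. The loss equals the DWL triangle ½·6·8.

Net change in total surplus = -24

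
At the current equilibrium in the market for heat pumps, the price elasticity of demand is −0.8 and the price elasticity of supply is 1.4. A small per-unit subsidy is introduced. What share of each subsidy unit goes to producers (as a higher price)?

Producer share = 4/11

For a small subsidy around the equilibrium, the benefit split depends on the relative slopes, which at a point are proportional to the elasticities.
Buyer share = εs/(εs + |εd|) = 1.4/(1.4 + 0.8) = 7/11; seller share = |εd|/(εs + |εd|) = 4/11.
So producers capture 4/11 of the subsidy.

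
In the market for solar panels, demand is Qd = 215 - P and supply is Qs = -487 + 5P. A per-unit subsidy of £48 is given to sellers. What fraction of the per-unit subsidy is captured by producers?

Pre-subsidy: 215 - P = -487 + 5P gives P* = 117, Q* = 98.
With the subsidy, sellers receive Ps = Pb + 48 for each unit, where Pb is the price buyers pay.
Supply in terms of Pb becomes Qs = -487 + 5(Pb + 48) = -247 + 5Pb. Setting this equal to demand: 215 - Pb = -247 + 5Pb, so Pb = 77.
Sellers receive Ps = 77 + 48 = 125; Q' = 215 − 1·77 = 138.
Buyers' price falls by P* − Pb = 117 − 77 = 40; sellers' price rises by Ps − P* = 125 − 117 = 8.
So producers capture 8/48 = 1/6 of each unit of subsidy.

Producer share = 1/6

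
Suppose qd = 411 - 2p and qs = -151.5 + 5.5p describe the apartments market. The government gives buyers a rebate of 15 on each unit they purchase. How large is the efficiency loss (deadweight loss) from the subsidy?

Deadweight loss = 165

Pre-subsidy: 411 - 2p = -151.5 + 5.5p gives p* = 75, q* = 261.
With the rebate, buyers effectively pay pb = ps − 15, where ps is the price sellers receive.
Demand in terms of ps becomes qd = 411 − 2(ps − 15) = 441 - 2ps. Setting this equal to supply: 441 - 2ps = -151.5 + 5.5ps, so ps = 79.
Buyers pay pb = 79 − 15 = 64; q' = -151.5 + 5.5·79 = 283.
The subsidy expands output by 283 − 261 = 22 past the efficient level; on those units the gap between marginal cost and willingness to pay runs from 0 up to 15.
DWL = ½ × 15 × 22 = 165.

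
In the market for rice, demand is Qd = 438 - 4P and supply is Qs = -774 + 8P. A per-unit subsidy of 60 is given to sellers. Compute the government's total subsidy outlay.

Government cost = 11640

Pre-subsidy: 438 - 4P = -774 + 8P gives P* = 101, Q* = 34.
With the subsidy, sellers receive Ps = Pb + 60 for each unit, where Pb is the price buyers pay.
Supply in terms of Pb becomes Qs = -774 + 8(Pb + 60) = -294 + 8Pb. Setting this equal to demand: 438 - 4Pb = -294 + 8Pb, so Pb = 61.
Sellers receive Ps = 61 + 60 = 121; Q' = 438 − 4·61 = 194.
Government outlay = subsidy × quantity = 60 × 194 = 11640.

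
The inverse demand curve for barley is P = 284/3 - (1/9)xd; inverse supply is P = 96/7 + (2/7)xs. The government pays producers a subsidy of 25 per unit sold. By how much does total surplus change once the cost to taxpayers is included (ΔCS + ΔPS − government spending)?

Pre-subsidy: 284/3 - (1/9)x = 96/7 + (2/7)x gives x* = 204 and P* = 72.
With the subsidy, sellers receive Ps = Pb + 25 for each unit, where Pb is the price buyers pay.
On the curves, Pb = 284/3 - (1/9)x and Ps = 96/7 + (2/7)x; the wedge Ps − Pb = 25 gives 96/7 + (2/7)x − (284/3 - (1/9)x) = 25, so x' = 267.
Then Pb = 284/3 − (1/9)·267 = 65 and Ps = 96/7 + (2/7)·267 = 90.
ΔCS = ½(204 + 267)(72 − 65) = 1648.5; ΔPS = ½(204 + 267)(90 − 72) = 4239.
Government spending = 25 × 267 = 6675.
Net change = 1648.5 + 4239 − 6675 = -787.5. The loss equals the DWL triangle ½·25·63.

Net change in total surplus = -787.5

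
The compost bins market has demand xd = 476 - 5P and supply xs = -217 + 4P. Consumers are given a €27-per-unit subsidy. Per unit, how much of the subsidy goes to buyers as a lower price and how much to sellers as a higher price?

Pre-subsidy: 476 - 5P = -217 + 4P gives P* = 77, x* = 91.
With the rebate, buyers effectively pay Pb = Ps − 27, where Ps is the price sellers receive.
Demand in terms of Ps becomes xd = 476 − 5(Ps − 27) = 611 - 5Ps. Setting this equal to supply: 611 - 5Ps = -217 + 4Ps, so Ps = 92.
Buyers pay Pb = 92 − 27 = 65; x' = -217 + 4·92 = 151.
Buyers' price falls by P* − Pb = 77 − 65 = 12; sellers' price rises by Ps − P* = 92 − 77 = 15.

Buyers gain €12 per unit; sellers gain €15 per unit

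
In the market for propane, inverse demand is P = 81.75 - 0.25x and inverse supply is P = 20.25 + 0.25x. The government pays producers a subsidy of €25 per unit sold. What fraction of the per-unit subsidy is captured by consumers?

Pre-subsidy: 81.75 - 0.25x = 20.25 + 0.25x gives x* = 123 and P* = 51.
With the subsidy, sellers receive Ps = Pb + 25 for each unit, where Pb is the price buyers pay.
On the curves, Pb = 81.75 - 0.25x and Ps = 20.25 + 0.25x; the wedge Ps − Pb = 25 gives 20.25 + 0.25x − (81.75 - 0.25x) = 25, so x' = 173.
Then Pb = 81.75 − 0.25·173 = 38.5 and Ps = 20.25 + 0.25·173 = 63.5.
Buyers' price falls by P* − Pb = 51 − 38.5 = 12.5; sellers' price rises by Ps − P* = 63.5 − 51 = 12.5.
So consumers capture 12.5/25 = 0.5 of each unit of subsidy.

Consumer share = 0.5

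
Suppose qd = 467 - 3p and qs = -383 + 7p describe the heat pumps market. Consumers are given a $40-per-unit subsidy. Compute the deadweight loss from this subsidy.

Deadweight loss = $1680

Pre-subsidy: 467 - 3p = -383 + 7p gives p* = 85, q* = 212.
With the rebate, buyers effectively pay pb = ps − 40, where ps is the price sellers receive.
Demand in terms of ps becomes qd = 467 − 3(ps − 40) = 587 - 3ps. Setting this equal to supply: 587 - 3ps = -383 + 7ps, so ps = 97.
Buyers pay pb = 97 − 40 = 57; q' = -383 + 7·97 = 296.
The subsidy expands output by 296 − 212 = 84 past the efficient level; on those units the gap between marginal cost and willingness to pay runs from 0 up to 40.
DWL = ½ × 40 × 84 = 1680.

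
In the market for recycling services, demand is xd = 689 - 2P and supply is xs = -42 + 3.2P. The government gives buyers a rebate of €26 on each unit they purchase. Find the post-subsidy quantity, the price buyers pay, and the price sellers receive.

x' = 5718/13; buyers pay 3239/26; sellers receive 3915/26

Pre-subsidy: 689 - 2P = -42 + 3.2P gives P* = 3655/26, x* = 5302/13.
With the rebate, buyers effectively pay Pb = Ps − 26, where Ps is the price sellers receive.
Demand in terms of Ps becomes xd = 689 − 2(Ps − 26) = 741 - 2Ps. Setting this equal to supply: 741 - 2Ps = -42 + 3.2Ps, so Ps = 3915/26.
Buyers pay Pb = 3915/26 − 26 = 3239/26; x' = -42 + 3.2·(3915/26) = 5718/13.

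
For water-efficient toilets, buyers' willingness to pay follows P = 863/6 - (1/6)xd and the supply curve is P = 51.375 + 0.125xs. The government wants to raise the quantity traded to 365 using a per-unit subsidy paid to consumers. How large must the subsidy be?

At x = 365, from the demand curve buyers pay Pb = 863/6 − (1/6)·365 = 83; from the supply curve sellers need Ps = 51.375 + 0.125·365 = 97.
The subsidy must fill the gap: s = Ps − Pb = 97 − 83 = 14.

Required subsidy s = 14 per unit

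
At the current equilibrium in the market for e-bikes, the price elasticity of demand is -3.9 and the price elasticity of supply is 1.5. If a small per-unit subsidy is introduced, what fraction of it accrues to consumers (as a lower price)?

For a small subsidy around the equilibrium, the benefit split depends on the relative slopes, which at a point are proportional to the elasticities.
Buyer share = εs/(εs + |εd|) = 1.5/(1.5 + 3.9) = 5/18; seller share = |εd|/(εs + |εd|) = 13/18.

Consumer share = 5/18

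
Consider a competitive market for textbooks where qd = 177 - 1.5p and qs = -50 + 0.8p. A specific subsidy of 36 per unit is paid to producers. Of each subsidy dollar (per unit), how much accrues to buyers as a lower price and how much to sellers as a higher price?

Pre-subsidy: 177 - 1.5p = -50 + 0.8p gives p* = 2270/23, q* = 666/23.
With the subsidy, sellers receive ps = pb + 36 for each unit, where pb is the price buyers pay.
Supply in terms of pb becomes qs = -50 + 0.8(pb + 36) = -21.2 + 0.8pb. Setting this equal to demand: 177 - 1.5pb = -21.2 + 0.8pb, so pb = 1982/23.
Sellers receive ps = 1982/23 + 36 = 2810/23; q' = 177 − 1.5·(1982/23) = 1098/23.
Buyers' price falls by p* − pb = 2270/23 − 1982/23 = 288/23; sellers' price rises by ps − p* = 2810/23 − 2270/23 = 540/23.

Buyers gain 288/23 per unit; sellers gain 540/23 per unit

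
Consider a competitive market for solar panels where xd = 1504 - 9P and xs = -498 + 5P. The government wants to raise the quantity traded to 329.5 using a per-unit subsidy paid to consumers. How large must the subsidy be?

Required subsidy s = 35 per unit

At x = 329.5, invert demand for the buyer price: Pb = (1504 − 329.5)/9 = 130.5; invert supply for the seller price: Ps = (329.5 − (-498))/5 = 165.5.
The subsidy must fill the gap: s = Ps − Pb = 165.5 − 130.5 = 35.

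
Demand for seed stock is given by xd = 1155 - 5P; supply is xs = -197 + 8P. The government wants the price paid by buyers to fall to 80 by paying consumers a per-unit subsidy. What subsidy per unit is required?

Required subsidy s = 39 per unit

At a buyer price of 80, quantity demanded is 1155 − 5·80 = 755.
Sellers supply 755 only when they receive Ps with -197 + 8·Ps = 755, i.e. Ps = 119.
s = Ps − Pb = 119 − 80 = 39.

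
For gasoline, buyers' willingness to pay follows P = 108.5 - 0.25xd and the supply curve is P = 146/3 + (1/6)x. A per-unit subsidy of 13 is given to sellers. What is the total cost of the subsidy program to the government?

Government cost = 2272.4

Pre-subsidy: 108.5 - 0.25x = 146/3 + (1/6)x gives x* = 143.6 and P* = 72.6.
With the subsidy, sellers receive Ps = Pb + 13 for each unit, where Pb is the price buyers pay.
On the curves, Pb = 108.5 - 0.25x and Ps = 146/3 + (1/6)x; the wedge Ps − Pb = 13 gives 146/3 + (1/6)x − (108.5 - 0.25x) = 13, so x' = 174.8.
Then Pb = 108.5 − 0.25·174.8 = 64.8 and Ps = 146/3 + (1/6)·174.8 = 77.8.
Government outlay = subsidy × quantity = 13 × 174.8 = 2272.4.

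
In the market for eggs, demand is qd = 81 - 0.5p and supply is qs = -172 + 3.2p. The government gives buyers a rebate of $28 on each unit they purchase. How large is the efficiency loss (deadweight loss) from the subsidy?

Deadweight loss = 6272/37

Pre-subsidy: 81 - 0.5p = -172 + 3.2p gives p* = 2530/37, q* = 1732/37.
With the rebate, buyers effectively pay pb = ps − 28, where ps is the price sellers receive.
Demand in terms of ps becomes qd = 81 − 0.5(ps − 28) = 95 - 0.5ps. Setting this equal to supply: 95 - 0.5ps = -172 + 3.2ps, so ps = 2670/37.
Buyers pay pb = 2670/37 − 28 = 1634/37; q' = -172 + 3.2·(2670/37) = 2180/37.
The subsidy expands output by 2180/37 − 1732/37 = 448/37 past the efficient level; on those units the gap between marginal cost and willingness to pay runs from 0 up to 28.
DWL = ½ × 28 × 448/37 = 6272/37.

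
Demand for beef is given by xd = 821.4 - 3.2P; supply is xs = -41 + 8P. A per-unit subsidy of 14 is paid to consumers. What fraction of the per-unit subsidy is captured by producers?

Pre-subsidy: 821.4 - 3.2P = -41 + 8P gives P* = 77, x* = 575.
With the rebate, buyers effectively pay Pb = Ps − 14, where Ps is the price sellers receive.
Demand in terms of Ps becomes xd = 821.4 − 3.2(Ps − 14) = 866.2 - 3.2Ps. Setting this equal to supply: 866.2 - 3.2Ps = -41 + 8Ps, so Ps = 81.
Buyers pay Pb = 81 − 14 = 67; x' = -41 + 8·81 = 607.
Buyers' price falls by P* − Pb = 77 − 67 = 10; sellers' price rises by Ps − P* = 81 − 77 = 4.
So producers capture 4/14 = 2/7 of each unit of subsidy.

Producer share = 2/7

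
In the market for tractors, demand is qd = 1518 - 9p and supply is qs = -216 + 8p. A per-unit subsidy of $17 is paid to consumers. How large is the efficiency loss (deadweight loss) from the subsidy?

Deadweight loss = $612

Pre-subsidy: 1518 - 9p = -216 + 8p gives p* = 102, q* = 600.
With the rebate, buyers effectively pay pb = ps − 17, where ps is the price sellers receive.
Demand in terms of ps becomes qd = 1518 − 9(ps − 17) = 1671 - 9ps. Setting this equal to supply: 1671 - 9ps = -216 + 8ps, so ps = 111.
Buyers pay pb = 111 − 17 = 94; q' = -216 + 8·111 = 672.
The subsidy expands output by 672 − 600 = 72 past the efficient level; on those units the gap between marginal cost and willingness to pay runs from 0 up to 17.
DWL = ½ × 17 × 72 = 612.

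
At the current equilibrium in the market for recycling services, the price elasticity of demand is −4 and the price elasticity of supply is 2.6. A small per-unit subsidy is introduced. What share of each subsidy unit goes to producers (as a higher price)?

For a small subsidy around the equilibrium, the benefit split depends on the relative slopes, which at a point are proportional to the elasticities.
Buyer share = εs/(εs + |εd|) = 2.6/(2.6 + 4) = 13/33; seller share = |εd|/(εs + |εd|) = 20/33.
So producers capture 20/33 of the subsidy.

Producer share = 20/33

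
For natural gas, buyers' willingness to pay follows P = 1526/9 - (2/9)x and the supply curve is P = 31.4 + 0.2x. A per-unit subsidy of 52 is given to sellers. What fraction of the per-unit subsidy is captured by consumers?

Pre-subsidy: 1526/9 - (2/9)x = 31.4 + 0.2x gives x* = 6217/19 and P* = 1840/19.
With the subsidy, sellers receive Ps = Pb + 52 for each unit, where Pb is the price buyers pay.
On the curves, Pb = 1526/9 - (2/9)x and Ps = 31.4 + 0.2x; the wedge Ps − Pb = 52 gives 31.4 + 0.2x − (1526/9 - (2/9)x) = 52, so x' = 8557/19.
Then Pb = 1526/9 − (2/9)·(8557/19) = 1320/19 and Ps = 31.4 + 0.2·(8557/19) = 2308/19.
Buyers' price falls by P* − Pb = 1840/19 − 1320/19 = 520/19; sellers' price rises by Ps − P* = 2308/19 − 1840/19 = 468/19.
So consumers capture (520/19)/52 = 10/19 of each unit of subsidy.

Consumer share = 10/19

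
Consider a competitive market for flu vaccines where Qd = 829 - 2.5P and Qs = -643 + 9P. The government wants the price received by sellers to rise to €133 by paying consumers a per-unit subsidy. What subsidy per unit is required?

Required subsidy s = €23 per unit

At a seller price of 133, quantity supplied is -643 + 9·133 = 554.
Buyers absorb 554 only when they pay Pb with 829 − 2.5·Pb = 554, i.e. Pb = 110.
s = Ps − Pb = 133 − 110 = 23.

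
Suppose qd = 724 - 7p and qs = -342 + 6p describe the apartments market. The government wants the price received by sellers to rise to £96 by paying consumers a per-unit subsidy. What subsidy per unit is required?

At a seller price of 96, quantity supplied is -342 + 6·96 = 234.
Buyers absorb 234 only when they pay pb with 724 − 7·pb = 234, i.e. pb = 70.
s = ps − pb = 96 − 70 = 26.

Required subsidy s = £26 per unit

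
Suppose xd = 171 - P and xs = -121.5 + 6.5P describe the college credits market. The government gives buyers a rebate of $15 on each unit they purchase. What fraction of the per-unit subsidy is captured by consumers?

Pre-subsidy: 171 - P = -121.5 + 6.5P gives P* = 39, x* = 132.
With the rebate, buyers effectively pay Pb = Ps − 15, where Ps is the price sellers receive.
Demand in terms of Ps becomes xd = 171 − 1(Ps − 15) = 186 - Ps. Setting this equal to supply: 186 - Ps = -121.5 + 6.5Ps, so Ps = 41.
Buyers pay Pb = 41 − 15 = 26; x' = -121.5 + 6.5·41 = 145.
Buyers' price falls by P* − Pb = 39 − 26 = 13; sellers' price rises by Ps − P* = 41 − 39 = 2.
So consumers capture 13/15 = 13/15 of each unit of subsidy.

Consumer share = 13/15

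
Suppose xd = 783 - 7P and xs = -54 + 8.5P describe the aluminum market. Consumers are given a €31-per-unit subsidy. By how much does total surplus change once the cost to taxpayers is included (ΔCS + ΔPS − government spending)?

Net change in total surplus = -€1844.5

Pre-subsidy: 783 - 7P = -54 + 8.5P gives P* = 54, x* = 405.
With the rebate, buyers effectively pay Pb = Ps − 31, where Ps is the price sellers receive.
Demand in terms of Ps becomes xd = 783 − 7(Ps − 31) = 1000 - 7Ps. Setting this equal to supply: 1000 - 7Ps = -54 + 8.5Ps, so Ps = 68.
Buyers pay Pb = 68 − 31 = 37; x' = -54 + 8.5·68 = 524.
ΔCS = ½(405 + 524)(54 − 37) = 7896.5; ΔPS = ½(405 + 524)(68 − 54) = 6503.
Government spending = 31 × 524 = 16244.
Net change = 7896.5 + 6503 − 16244 = -1844.5. The loss equals the DWL triangle ½·31·119.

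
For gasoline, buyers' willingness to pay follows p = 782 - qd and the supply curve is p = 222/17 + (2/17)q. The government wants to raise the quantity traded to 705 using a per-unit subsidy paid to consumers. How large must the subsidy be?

Required subsidy s = 19 per unit

At q = 705, from the demand curve buyers pay pb = 782 − 1·705 = 77; from the supply curve sellers need ps = 222/17 + (2/17)·705 = 96.
The subsidy must fill the gap: s = ps − pb = 96 − 77 = 19.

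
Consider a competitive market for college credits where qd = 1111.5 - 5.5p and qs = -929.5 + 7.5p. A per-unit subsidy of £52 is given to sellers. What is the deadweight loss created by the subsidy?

Pre-subsidy: 1111.5 - 5.5p = -929.5 + 7.5p gives p* = 157, q* = 248.
With the subsidy, sellers receive ps = pb + 52 for each unit, where pb is the price buyers pay.
Supply in terms of pb becomes qs = -929.5 + 7.5(pb + 52) = -539.5 + 7.5pb. Setting this equal to demand: 1111.5 - 5.5pb = -539.5 + 7.5pb, so pb = 127.
Sellers receive ps = 127 + 52 = 179; q' = 1111.5 − 5.5·127 = 413.
The subsidy expands output by 413 − 248 = 165 past the efficient level; on those units the gap between marginal cost and willingness to pay runs from 0 up to 52.
DWL = ½ × 52 × 165 = 4290.

Deadweight loss = £4290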